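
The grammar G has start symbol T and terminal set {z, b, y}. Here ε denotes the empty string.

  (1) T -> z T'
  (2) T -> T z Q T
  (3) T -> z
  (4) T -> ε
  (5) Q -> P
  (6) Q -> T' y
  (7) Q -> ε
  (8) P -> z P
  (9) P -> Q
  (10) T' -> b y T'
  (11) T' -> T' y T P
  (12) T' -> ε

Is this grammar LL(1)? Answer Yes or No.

No

FIRST(T) = {ε, z}
FIRST(Q) = {ε, b, y, z}
FIRST(P) = {ε, b, y, z}
FIRST(T') = {ε, b, y}
FOLLOW(T) = {$, b, y, z}
FOLLOW(Q) = {$, b, y, z}
FOLLOW(P) = {$, b, y, z}
FOLLOW(T') = {$, b, y, z}
Cell M[P, z] receives both P -> z P and P -> Q — the grammar is not LL(1).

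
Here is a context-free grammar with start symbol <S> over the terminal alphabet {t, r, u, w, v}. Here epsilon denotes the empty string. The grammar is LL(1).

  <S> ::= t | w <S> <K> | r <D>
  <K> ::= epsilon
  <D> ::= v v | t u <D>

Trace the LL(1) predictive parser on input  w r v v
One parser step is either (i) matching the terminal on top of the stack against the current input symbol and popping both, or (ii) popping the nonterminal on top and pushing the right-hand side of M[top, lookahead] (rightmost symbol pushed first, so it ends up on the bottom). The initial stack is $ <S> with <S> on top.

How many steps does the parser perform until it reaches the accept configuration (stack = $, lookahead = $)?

     Stack        Input      Action
  1  $ <S>        w r v v $  expand <S> ::= w <S> <K>
  2  $ <K> <S> w  w r v v $  match w
  3  $ <K> <S>    r v v $    expand <S> ::= r <D>
  4  $ <K> <D> r  r v v $    match r
  5  $ <K> <D>    v v $      expand <D> ::= v v
  6  $ <K> v v    v v $      match v
  7  $ <K> v      v $        match v
  8  $ <K>        $          expand <K> ::= epsilon
Accept reached after 8 steps.

8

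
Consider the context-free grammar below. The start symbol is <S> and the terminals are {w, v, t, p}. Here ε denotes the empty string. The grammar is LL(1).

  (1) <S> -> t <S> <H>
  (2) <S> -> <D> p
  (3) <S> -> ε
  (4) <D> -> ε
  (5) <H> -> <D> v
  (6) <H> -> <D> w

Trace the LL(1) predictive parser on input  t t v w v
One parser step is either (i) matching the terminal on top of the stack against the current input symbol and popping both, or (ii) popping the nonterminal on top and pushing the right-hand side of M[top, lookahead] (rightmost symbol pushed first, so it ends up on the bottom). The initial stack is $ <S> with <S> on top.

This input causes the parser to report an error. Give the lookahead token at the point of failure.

step 1: stack=$ <S>  input=t t v w v $  — expand <S> -> t <S> <H>
step 2: stack=$ <H> <S> t  input=t t v w v $  — match t
step 3: stack=$ <H> <S>  input=t v w v $  — expand <S> -> t <S> <H>
step 4: stack=$ <H> <H> <S> t  input=t v w v $  — match t
step 5: stack=$ <H> <H> <S>  input=v w v $  — expand <S> -> ε
step 6: stack=$ <H> <H>  input=v w v $  — expand <H> -> <D> v
step 7: stack=$ <H> v <D>  input=v w v $  — expand <D> -> ε
step 8: stack=$ <H> v  input=v w v $  — match v
step 9: stack=$ <H>  input=w v $  — expand <H> -> <D> w
step 10: stack=$ w <D>  input=w v $  — expand <D> -> ε
step 11: stack=$ w  input=w v $  — match w
step 12: stack=$  input=v $  — error: stack empty but input remains

v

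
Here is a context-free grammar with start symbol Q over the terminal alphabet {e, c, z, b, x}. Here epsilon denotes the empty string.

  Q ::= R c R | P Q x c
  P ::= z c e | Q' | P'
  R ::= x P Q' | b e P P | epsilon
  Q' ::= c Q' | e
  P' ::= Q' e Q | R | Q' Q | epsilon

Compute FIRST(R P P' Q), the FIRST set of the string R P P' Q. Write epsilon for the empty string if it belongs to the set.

{b, c, e, x, z}

FIRST(R): from R::=x P Q' we get {x}; from R::=b e P P we get {b}; from R::=epsilon we get {epsilon}. So FIRST(R) = {epsilon, b, x}.
FIRST(Q'): from Q'::=c Q' we get {c}; from Q'::=e we get {e}. So FIRST(Q') = {c, e}.
FIRST(P'): from P'::=Q' e Q we get {c, e}; from P'::=R we get {epsilon, b, x}; from P'::=Q' Q we get {c, e}; from P'::=epsilon we get {epsilon}. So FIRST(P') = {epsilon, b, c, e, x}.
FIRST(P): from P::=z c e we get {z}; from P::=Q' we get {c, e}; from P::=P' we get {epsilon, b, c, e, x}. So FIRST(P) = {epsilon, b, c, e, x, z}.
FIRST(Q): from Q::=R c R we get {b, c, x}; from Q::=P Q x c we get {b, c, e, x, z}. So FIRST(Q) = {b, c, e, x, z}.
FIRST(R P P' Q): take FIRST of each symbol in turn, carrying on past any symbol whose FIRST contains epsilon; result {b, c, e, x, z}.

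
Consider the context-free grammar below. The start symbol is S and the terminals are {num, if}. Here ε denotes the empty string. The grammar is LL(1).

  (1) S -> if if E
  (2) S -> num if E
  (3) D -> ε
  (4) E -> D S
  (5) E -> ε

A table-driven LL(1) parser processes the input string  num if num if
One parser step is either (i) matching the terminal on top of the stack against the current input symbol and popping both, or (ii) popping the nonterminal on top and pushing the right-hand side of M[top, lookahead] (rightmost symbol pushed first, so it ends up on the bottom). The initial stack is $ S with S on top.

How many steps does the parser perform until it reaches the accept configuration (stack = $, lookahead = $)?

     Stack       Input            Action
  1  $ S         num if num if $  expand S -> num if E
  2  $ E if num  num if num if $  match num
  3  $ E if      if num if $      match if
  4  $ E         num if $         expand E -> D S
  5  $ S D       num if $         expand D -> ε
  6  $ S         num if $         expand S -> num if E
  7  $ E if num  num if $         match num
  8  $ E if      if $             match if
  9  $ E         $                expand E -> ε
Accept reached after 9 steps.

9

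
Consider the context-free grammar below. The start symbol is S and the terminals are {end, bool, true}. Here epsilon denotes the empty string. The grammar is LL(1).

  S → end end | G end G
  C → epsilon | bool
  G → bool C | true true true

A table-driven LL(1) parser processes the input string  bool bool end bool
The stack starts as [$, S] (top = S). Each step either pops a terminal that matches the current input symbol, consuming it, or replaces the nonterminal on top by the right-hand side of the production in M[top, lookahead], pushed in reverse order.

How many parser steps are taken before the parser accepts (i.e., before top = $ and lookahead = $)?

     Stack           Input                 Action
  1  $ S             bool bool end bool $  expand S → G end G
  2  $ G end G       bool bool end bool $  expand G → bool C
  3  $ G end C bool  bool bool end bool $  match bool
  4  $ G end C       bool end bool $       expand C → bool
  5  $ G end bool    bool end bool $       match bool
  6  $ G end         end bool $            match end
  7  $ G             bool $                expand G → bool C
  8  $ C bool        bool $                match bool
  9  $ C             $                     expand C → epsilon
Accept reached after 9 steps.

9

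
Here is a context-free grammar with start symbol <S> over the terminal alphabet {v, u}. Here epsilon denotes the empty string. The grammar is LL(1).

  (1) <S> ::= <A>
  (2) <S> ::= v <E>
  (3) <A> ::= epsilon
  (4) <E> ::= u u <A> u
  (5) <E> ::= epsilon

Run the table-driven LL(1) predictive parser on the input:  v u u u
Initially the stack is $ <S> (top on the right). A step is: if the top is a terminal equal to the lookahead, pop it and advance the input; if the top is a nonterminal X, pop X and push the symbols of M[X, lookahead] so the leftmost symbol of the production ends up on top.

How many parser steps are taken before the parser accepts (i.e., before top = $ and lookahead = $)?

     Stack        Input      Action
  1  $ <S>        v u u u $  expand <S> ::= v <E>
  2  $ <E> v      v u u u $  match v
  3  $ <E>        u u u $    expand <E> ::= u u <A> u
  4  $ u <A> u u  u u u $    match u
  5  $ u <A> u    u u $      match u
  6  $ u <A>      u $        expand <A> ::= epsilon
  7  $ u          u $        match u
Accept reached after 7 steps.

7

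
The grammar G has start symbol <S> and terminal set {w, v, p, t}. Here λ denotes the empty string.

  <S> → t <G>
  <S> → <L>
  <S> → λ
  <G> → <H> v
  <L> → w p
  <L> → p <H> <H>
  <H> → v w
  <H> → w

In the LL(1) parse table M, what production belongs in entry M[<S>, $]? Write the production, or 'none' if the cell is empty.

FIRST(<L>) = {p, w}
FIRST(<H>) = {v, w}
FIRST(<S>) = {λ, p, t, w}  (via <L>)
FIRST(<G>) = {v, w}  (via <H> v)
FOLLOW(<S>) includes $ since <S> is the start symbol.
FOLLOW(<S>): <S> appears on no right-hand side. Thus FOLLOW(<S>) = {$}.
For <S> → t <G>: FIRST(t <G>) = {t}, so it goes in M[<S>, t] for t ∈ {t}.
For <S> → <L>: FIRST(<L>) = {p, w}, so it goes in M[<S>, t] for t ∈ {p, w}.
For <S> → λ: FIRST(λ) = {λ}, so it goes in M[<S>, t] for t ∈ {}; since λ ∈ FIRST, also for every t ∈ FOLLOW(<S>) = {$}.

<S> → λ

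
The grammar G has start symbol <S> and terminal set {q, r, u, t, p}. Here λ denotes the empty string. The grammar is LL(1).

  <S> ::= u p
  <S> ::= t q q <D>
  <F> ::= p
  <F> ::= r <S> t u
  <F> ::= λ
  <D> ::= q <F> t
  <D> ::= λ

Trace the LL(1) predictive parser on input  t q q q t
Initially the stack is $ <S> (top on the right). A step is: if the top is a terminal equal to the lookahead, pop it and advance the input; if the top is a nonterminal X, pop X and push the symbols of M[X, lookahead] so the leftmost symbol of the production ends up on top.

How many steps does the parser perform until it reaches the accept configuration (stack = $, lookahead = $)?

8

     Stack        Input        Action
  1  $ <S>        t q q q t $  expand <S> ::= t q q <D>
  2  $ <D> q q t  t q q q t $  match t
  3  $ <D> q q    q q q t $    match q
  4  $ <D> q      q q t $      match q
  5  $ <D>        q t $        expand <D> ::= q <F> t
  6  $ t <F> q    q t $        match q
  7  $ t <F>      t $          expand <F> ::= λ
  8  $ t          t $          match t
Accept reached after 8 steps.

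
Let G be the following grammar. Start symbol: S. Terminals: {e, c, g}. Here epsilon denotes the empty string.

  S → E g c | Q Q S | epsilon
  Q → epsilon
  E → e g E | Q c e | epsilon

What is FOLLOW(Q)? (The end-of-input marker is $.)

{$, c, e, g}

FIRST(Q) = {epsilon}
FIRST(E) = {epsilon, c, e}  (via Q c e)
FIRST(S) = {epsilon, c, e, g}  (via E g c, Q Q S)
FOLLOW(S) includes $ since S is the start symbol.
FOLLOW(S): in S→Q Q S, the suffix after S is empty (adds nothing new). Thus FOLLOW(S) = {$}.
FOLLOW(Q): in S→Q Q S (occurrence 1), Q is followed by Q S with FIRST {epsilon, c, e, g}; in S→Q Q S (occurrence 1), the suffix after Q is nullable, so FOLLOW(Q) ⊇ FOLLOW(S) = {$}; in S→Q Q S (occurrence 2), Q is followed by S with FIRST {epsilon, c, e, g}; in S→Q Q S (occurrence 2), the suffix after Q is nullable, so FOLLOW(Q) ⊇ FOLLOW(S) = {$}; in E→Q c e, Q is followed by c e with FIRST {c}. Thus FOLLOW(Q) = {$, c, e, g}.
FOLLOW(E): in S→E g c, E is followed by g c with FIRST {g}; in E→e g E, the suffix after E is empty (adds nothing new). Thus FOLLOW(E) = {g}.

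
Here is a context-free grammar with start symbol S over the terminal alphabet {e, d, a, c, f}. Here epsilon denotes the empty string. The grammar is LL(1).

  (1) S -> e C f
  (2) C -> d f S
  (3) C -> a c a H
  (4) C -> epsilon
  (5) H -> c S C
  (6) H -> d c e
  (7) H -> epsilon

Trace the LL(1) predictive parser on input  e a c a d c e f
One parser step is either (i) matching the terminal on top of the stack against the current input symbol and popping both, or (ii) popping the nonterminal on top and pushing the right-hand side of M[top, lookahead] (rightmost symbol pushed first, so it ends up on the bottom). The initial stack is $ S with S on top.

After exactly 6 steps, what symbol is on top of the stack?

step 1: stack=$ S  input=e a c a d c e f $  — expand S -> e C f
step 2: stack=$ f C e  input=e a c a d c e f $  — match e
step 3: stack=$ f C  input=a c a d c e f $  — expand C -> a c a H
step 4: stack=$ f H a c a  input=a c a d c e f $  — match a
step 5: stack=$ f H a c  input=c a d c e f $  — match c
step 6: stack=$ f H a  input=a d c e f $  — match a
Stack after step 6: $ f H (top = H).

H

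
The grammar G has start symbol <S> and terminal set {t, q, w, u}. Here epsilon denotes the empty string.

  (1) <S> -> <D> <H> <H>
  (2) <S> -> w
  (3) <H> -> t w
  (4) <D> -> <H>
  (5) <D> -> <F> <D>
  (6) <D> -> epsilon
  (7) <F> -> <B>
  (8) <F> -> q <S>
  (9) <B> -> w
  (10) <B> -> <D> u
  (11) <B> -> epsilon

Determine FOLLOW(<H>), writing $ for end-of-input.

{$, q, t, u, w}

FIRST(<H>) = {t}
FIRST(<S>) = {q, t, u, w}  (via <D> <H> <H>)
FIRST(<D>) = {epsilon, q, t, u, w}  (via <H>, <F> <D>)
FIRST(<B>) = {epsilon, q, t, u, w}  (via <D> u)
FIRST(<F>) = {epsilon, q, t, u, w}  (via <B>)
FOLLOW(<S>) includes $ since <S> is the start symbol.
FOLLOW(<D>): in <S>-><D> <H> <H>, <D> is followed by <H> <H> with FIRST {t}; in <D>-><F> <D>, the suffix after <D> is empty (adds nothing new); in <B>-><D> u, <D> is followed by u with FIRST {u}. Thus FOLLOW(<D>) = {t, u}.
FOLLOW(<F>): in <D>-><F> <D>, <F> is followed by <D> with FIRST {epsilon, q, t, u, w}; in <D>-><F> <D>, the suffix after <F> is nullable, so FOLLOW(<F>) ⊇ FOLLOW(<D>) = {t, u}. Thus FOLLOW(<F>) = {q, t, u, w}.
FOLLOW(<S>): in <F>->q <S>, the suffix after <S> is empty, so FOLLOW(<S>) ⊇ FOLLOW(<F>) = {q, t, u, w}. Thus FOLLOW(<S>) = {$, q, t, u, w}.
FOLLOW(<H>): in <S>-><D> <H> <H> (occurrence 1), <H> is followed by <H> with FIRST {t}; in <S>-><D> <H> <H> (occurrence 2), the suffix after <H> is empty, so FOLLOW(<H>) ⊇ FOLLOW(<S>) = {$, q, t, u, w}; in <D>-><H>, the suffix after <H> is empty, so FOLLOW(<H>) ⊇ FOLLOW(<D>) = {t, u}. Thus FOLLOW(<H>) = {$, q, t, u, w}.
FOLLOW(<B>): in <F>-><B>, the suffix after <B> is empty, so FOLLOW(<B>) ⊇ FOLLOW(<F>) = {q, t, u, w}. Thus FOLLOW(<B>) = {q, t, u, w}.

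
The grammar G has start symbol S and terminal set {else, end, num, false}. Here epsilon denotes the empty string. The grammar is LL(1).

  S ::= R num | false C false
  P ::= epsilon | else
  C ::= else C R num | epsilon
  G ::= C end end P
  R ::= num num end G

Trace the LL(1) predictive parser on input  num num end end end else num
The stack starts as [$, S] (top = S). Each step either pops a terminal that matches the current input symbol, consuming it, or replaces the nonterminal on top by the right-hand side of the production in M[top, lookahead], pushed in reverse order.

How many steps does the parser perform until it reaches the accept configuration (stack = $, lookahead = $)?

step 1: stack=$ S  input=num num end end end else num $  — expand S ::= R num
step 2: stack=$ num R  input=num num end end end else num $  — expand R ::= num num end G
step 3: stack=$ num G end num num  input=num num end end end else num $  — match num
step 4: stack=$ num G end num  input=num end end end else num $  — match num
step 5: stack=$ num G end  input=end end end else num $  — match end
step 6: stack=$ num G  input=end end else num $  — expand G ::= C end end P
step 7: stack=$ num P end end C  input=end end else num $  — expand C ::= epsilon
step 8: stack=$ num P end end  input=end end else num $  — match end
step 9: stack=$ num P end  input=end else num $  — match end
step 10: stack=$ num P  input=else num $  — expand P ::= else
step 11: stack=$ num else  input=else num $  — match else
step 12: stack=$ num  input=num $  — match num
Accept reached after 12 steps.

12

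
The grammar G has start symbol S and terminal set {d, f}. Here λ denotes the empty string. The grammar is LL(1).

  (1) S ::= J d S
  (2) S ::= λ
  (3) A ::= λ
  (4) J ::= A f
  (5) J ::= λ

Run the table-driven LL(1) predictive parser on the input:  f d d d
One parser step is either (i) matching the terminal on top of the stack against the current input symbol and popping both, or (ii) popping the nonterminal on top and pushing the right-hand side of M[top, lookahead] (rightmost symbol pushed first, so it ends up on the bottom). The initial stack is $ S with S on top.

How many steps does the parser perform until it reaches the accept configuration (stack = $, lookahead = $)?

12

      Stack      Input      Action
   1  $ S        f d d d $  expand S ::= J d S
   2  $ S d J    f d d d $  expand J ::= A f
   3  $ S d f A  f d d d $  expand A ::= λ
   4  $ S d f    f d d d $  match f
   5  $ S d      d d d $    match d
   6  $ S        d d $      expand S ::= J d S
   7  $ S d J    d d $      expand J ::= λ
   8  $ S d      d d $      match d
   9  $ S        d $        expand S ::= J d S
  10  $ S d J    d $        expand J ::= λ
  11  $ S d      d $        match d
  12  $ S        $          expand S ::= λ
Accept reached after 12 steps.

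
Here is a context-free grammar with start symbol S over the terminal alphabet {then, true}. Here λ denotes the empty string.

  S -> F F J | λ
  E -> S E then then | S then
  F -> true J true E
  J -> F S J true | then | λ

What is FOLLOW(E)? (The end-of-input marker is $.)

{$, then, true}

FIRST(F) = {true}
FIRST(S) = {λ, true}  (via F F J)
FIRST(J) = {λ, then, true}  (via F S J true)
FIRST(E) = {then, true}  (via S E then then, S then)
FOLLOW(S) includes $ since S is the start symbol.
FOLLOW(S): in E->S E then then, S is followed by E then then with FIRST {then, true}; in E->S then, S is followed by then with FIRST {then}; in J->F S J true, S is followed by J true with FIRST {then, true}. Thus FOLLOW(S) = {$, then, true}.
FOLLOW(F): in S->F F J (occurrence 1), F is followed by F J with FIRST {true}; in S->F F J (occurrence 2), F is followed by J with FIRST {λ, then, true}; in S->F F J (occurrence 2), the suffix after F is nullable, so FOLLOW(F) ⊇ FOLLOW(S) = {$, then, true}; in J->F S J true, F is followed by S J true with FIRST {then, true}. Thus FOLLOW(F) = {$, then, true}.
FOLLOW(E): in E->S E then then, E is followed by then then with FIRST {then}; in F->true J true E, the suffix after E is empty, so FOLLOW(E) ⊇ FOLLOW(F) = {$, then, true}. Thus FOLLOW(E) = {$, then, true}.
FOLLOW(J): in S->F F J, the suffix after J is empty, so FOLLOW(J) ⊇ FOLLOW(S) = {$, then, true}; in F->true J true E, J is followed by true E with FIRST {true}; in J->F S J true, J is followed by true with FIRST {true}. Thus FOLLOW(J) = {$, then, true}.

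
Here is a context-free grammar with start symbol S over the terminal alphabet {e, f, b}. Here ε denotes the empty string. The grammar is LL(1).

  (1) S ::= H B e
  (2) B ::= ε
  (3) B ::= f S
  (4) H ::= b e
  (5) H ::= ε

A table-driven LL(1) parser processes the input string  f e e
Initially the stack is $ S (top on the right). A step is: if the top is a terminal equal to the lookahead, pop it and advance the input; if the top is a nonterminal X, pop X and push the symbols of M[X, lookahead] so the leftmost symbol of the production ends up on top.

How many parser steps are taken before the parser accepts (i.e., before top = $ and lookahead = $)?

step 1: stack=$ S  input=f e e $  — expand S ::= H B e
step 2: stack=$ e B H  input=f e e $  — expand H ::= ε
step 3: stack=$ e B  input=f e e $  — expand B ::= f S
step 4: stack=$ e S f  input=f e e $  — match f
step 5: stack=$ e S  input=e e $  — expand S ::= H B e
step 6: stack=$ e e B H  input=e e $  — expand H ::= ε
step 7: stack=$ e e B  input=e e $  — expand B ::= ε
step 8: stack=$ e e  input=e e $  — match e
step 9: stack=$ e  input=e $  — match e
Accept reached after 9 steps.

9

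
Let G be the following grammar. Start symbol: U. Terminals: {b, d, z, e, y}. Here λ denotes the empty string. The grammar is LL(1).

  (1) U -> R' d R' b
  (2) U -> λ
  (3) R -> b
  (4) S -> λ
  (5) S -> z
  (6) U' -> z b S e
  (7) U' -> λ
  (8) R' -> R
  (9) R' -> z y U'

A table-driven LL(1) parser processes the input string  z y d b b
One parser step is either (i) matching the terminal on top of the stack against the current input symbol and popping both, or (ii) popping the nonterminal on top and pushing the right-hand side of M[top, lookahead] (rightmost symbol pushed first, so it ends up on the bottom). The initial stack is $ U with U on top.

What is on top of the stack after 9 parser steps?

b

step 1: stack=$ U  input=z y d b b $  — expand U -> R' d R' b
step 2: stack=$ b R' d R'  input=z y d b b $  — expand R' -> z y U'
step 3: stack=$ b R' d U' y z  input=z y d b b $  — match z
step 4: stack=$ b R' d U' y  input=y d b b $  — match y
step 5: stack=$ b R' d U'  input=d b b $  — expand U' -> λ
step 6: stack=$ b R' d  input=d b b $  — match d
step 7: stack=$ b R'  input=b b $  — expand R' -> R
step 8: stack=$ b R  input=b b $  — expand R -> b
step 9: stack=$ b b  input=b b $  — match b
Stack after step 9: $ b (top = b).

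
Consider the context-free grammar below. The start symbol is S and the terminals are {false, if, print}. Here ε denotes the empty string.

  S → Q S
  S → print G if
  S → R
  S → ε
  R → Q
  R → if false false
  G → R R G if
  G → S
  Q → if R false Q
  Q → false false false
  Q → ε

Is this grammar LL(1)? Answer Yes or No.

No

FIRST(S) = {ε, false, if, print}
FIRST(R) = {ε, false, if}
FIRST(G) = {ε, false, if, print}
FIRST(Q) = {ε, false, if}
FOLLOW(S) = {$, if}
FOLLOW(R) = {$, false, if, print}
FOLLOW(G) = {if}
FOLLOW(Q) = {$, false, if, print}
Cell M[G, false] receives both G → R R G if and G → S — the grammar is not LL(1).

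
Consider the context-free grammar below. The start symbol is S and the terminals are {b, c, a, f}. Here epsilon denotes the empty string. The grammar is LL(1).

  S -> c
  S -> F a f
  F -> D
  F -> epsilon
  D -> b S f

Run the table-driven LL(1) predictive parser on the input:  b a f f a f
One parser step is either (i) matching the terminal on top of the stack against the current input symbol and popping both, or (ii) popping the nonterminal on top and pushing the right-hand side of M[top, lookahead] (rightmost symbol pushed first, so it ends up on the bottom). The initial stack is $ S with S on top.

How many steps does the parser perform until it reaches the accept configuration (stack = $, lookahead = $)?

11

      Stack          Input          Action
   1  $ S            b a f f a f $  expand S -> F a f
   2  $ f a F        b a f f a f $  expand F -> D
   3  $ f a D        b a f f a f $  expand D -> b S f
   4  $ f a f S b    b a f f a f $  match b
   5  $ f a f S      a f f a f $    expand S -> F a f
   6  $ f a f f a F  a f f a f $    expand F -> epsilon
   7  $ f a f f a    a f f a f $    match a
   8  $ f a f f      f f a f $      match f
   9  $ f a f        f a f $        match f
  10  $ f a          a f $          match a
  11  $ f            f $            match f
Accept reached after 11 steps.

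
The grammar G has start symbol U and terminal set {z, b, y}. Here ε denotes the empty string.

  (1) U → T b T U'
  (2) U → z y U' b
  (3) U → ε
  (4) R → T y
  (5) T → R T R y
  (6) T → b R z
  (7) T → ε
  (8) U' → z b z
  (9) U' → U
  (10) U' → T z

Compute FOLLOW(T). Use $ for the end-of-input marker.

FIRST(U) = {ε, b, y, z}  (via T b T U')
FIRST(R) = {b, y}  (via T y)
FIRST(T) = {ε, b, y}  (via R T R y)
FIRST(U') = {ε, b, y, z}  (via U, T z)
FOLLOW(U) includes $ since U is the start symbol.
FOLLOW(R): in T→R T R y (occurrence 1), R is followed by T R y with FIRST {b, y}; in T→R T R y (occurrence 2), R is followed by y with FIRST {y}; in T→b R z, R is followed by z with FIRST {z}. Thus FOLLOW(R) = {b, y, z}.
FOLLOW(U): in U'→U, the suffix after U is empty, so FOLLOW(U) ⊇ FOLLOW(U') = {$, b}. Thus FOLLOW(U) = {$, b}.
FOLLOW(T): in U→T b T U' (occurrence 1), T is followed by b T U' with FIRST {b}; in U→T b T U' (occurrence 2), T is followed by U' with FIRST {ε, b, y, z}; in U→T b T U' (occurrence 2), the suffix after T is nullable, so FOLLOW(T) ⊇ FOLLOW(U) = {$, b}; in R→T y, T is followed by y with FIRST {y}; in T→R T R y, T is followed by R y with FIRST {b, y}; in U'→T z, T is followed by z with FIRST {z}. Thus FOLLOW(T) = {$, b, y, z}.
FOLLOW(U'): in U→T b T U', the suffix after U' is empty, so FOLLOW(U') ⊇ FOLLOW(U) = {$, b}; in U→z y U' b, U' is followed by b with FIRST {b}. Thus FOLLOW(U') = {$, b}.

{$, b, y, z}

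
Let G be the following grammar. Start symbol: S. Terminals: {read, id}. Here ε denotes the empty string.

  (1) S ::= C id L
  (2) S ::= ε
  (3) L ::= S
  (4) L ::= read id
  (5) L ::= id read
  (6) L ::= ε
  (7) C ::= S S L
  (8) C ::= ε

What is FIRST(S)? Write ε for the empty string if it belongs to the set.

FIRST(S) = {ε, id, read}  (via C id L)
FIRST(L) = {ε, id, read}  (via S)
FIRST(C) = {ε, id, read}  (via S S L)

{ε, id, read}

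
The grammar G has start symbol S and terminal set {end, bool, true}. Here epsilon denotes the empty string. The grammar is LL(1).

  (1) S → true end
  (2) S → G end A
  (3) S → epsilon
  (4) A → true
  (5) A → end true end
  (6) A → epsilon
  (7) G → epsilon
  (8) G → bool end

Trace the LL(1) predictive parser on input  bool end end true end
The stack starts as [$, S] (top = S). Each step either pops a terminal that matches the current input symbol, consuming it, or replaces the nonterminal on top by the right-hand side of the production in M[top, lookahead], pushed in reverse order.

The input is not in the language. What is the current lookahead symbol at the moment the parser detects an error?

end

     Stack             Input                    Action
  1  $ S               bool end end true end $  expand S → G end A
  2  $ A end G         bool end end true end $  expand G → bool end
  3  $ A end end bool  bool end end true end $  match bool
  4  $ A end end       end end true end $       match end
  5  $ A end           end true end $           match end
  6  $ A               true end $               expand A → true
  7  $ true            true end $               match true
  8  $                 end $                    error: stack empty but input remains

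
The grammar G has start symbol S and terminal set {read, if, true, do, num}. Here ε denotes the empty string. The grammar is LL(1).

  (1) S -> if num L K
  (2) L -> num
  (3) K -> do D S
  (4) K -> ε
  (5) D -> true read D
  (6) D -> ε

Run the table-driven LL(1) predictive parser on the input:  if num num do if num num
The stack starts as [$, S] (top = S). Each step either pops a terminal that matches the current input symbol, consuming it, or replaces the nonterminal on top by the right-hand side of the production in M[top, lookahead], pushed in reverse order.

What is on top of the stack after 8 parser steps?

step 1: stack=$ S  input=if num num do if num num $  — expand S -> if num L K
step 2: stack=$ K L num if  input=if num num do if num num $  — match if
step 3: stack=$ K L num  input=num num do if num num $  — match num
step 4: stack=$ K L  input=num do if num num $  — expand L -> num
step 5: stack=$ K num  input=num do if num num $  — match num
step 6: stack=$ K  input=do if num num $  — expand K -> do D S
step 7: stack=$ S D do  input=do if num num $  — match do
step 8: stack=$ S D  input=if num num $  — expand D -> ε
Stack after step 8: $ S (top = S).

S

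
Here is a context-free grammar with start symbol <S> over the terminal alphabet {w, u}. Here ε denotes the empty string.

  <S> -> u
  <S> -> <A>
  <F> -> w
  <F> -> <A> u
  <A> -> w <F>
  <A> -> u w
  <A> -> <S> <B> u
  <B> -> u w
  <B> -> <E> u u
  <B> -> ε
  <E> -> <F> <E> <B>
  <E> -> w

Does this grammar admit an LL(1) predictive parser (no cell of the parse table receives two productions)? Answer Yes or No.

No

FIRST(<S>) = {u, w}
FIRST(<F>) = {u, w}
FIRST(<A>) = {u, w}
FIRST(<B>) = {ε, u, w}
FIRST(<E>) = {u, w}
FOLLOW(<S>) = {$, u, w}
FOLLOW(<F>) = {$, u, w}
FOLLOW(<A>) = {$, u, w}
FOLLOW(<B>) = {u, w}
FOLLOW(<E>) = {u, w}
Cell M[<A>, u] receives both <A> -> u w and <A> -> <S> <B> u — the grammar is not LL(1).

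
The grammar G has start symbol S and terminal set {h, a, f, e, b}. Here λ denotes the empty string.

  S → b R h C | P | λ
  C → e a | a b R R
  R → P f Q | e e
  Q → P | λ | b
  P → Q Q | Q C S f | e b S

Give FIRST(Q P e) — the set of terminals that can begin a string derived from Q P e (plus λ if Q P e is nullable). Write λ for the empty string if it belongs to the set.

{a, b, e}

FIRST(C) = {a, e}
FIRST(S) = {λ, a, b, e}  (via P)
FIRST(R) = {a, b, e, f}  (via P f Q)
FIRST(Q) = {λ, a, b, e}  (via P)
FIRST(P) = {λ, a, b, e}  (via Q Q, Q C S f)
FIRST(Q P e): take FIRST of each symbol in turn, carrying on past any symbol whose FIRST contains λ; result {a, b, e}.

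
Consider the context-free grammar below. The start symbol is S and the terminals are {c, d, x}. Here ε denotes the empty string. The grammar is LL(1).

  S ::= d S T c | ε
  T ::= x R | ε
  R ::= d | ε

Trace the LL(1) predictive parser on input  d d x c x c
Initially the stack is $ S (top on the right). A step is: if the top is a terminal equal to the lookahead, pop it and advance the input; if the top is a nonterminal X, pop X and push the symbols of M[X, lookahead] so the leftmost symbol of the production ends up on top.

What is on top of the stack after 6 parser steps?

x

step 1: stack=$ S  input=d d x c x c $  — expand S ::= d S T c
step 2: stack=$ c T S d  input=d d x c x c $  — match d
step 3: stack=$ c T S  input=d x c x c $  — expand S ::= d S T c
step 4: stack=$ c T c T S d  input=d x c x c $  — match d
step 5: stack=$ c T c T S  input=x c x c $  — expand S ::= ε
step 6: stack=$ c T c T  input=x c x c $  — expand T ::= x R
Stack after step 6: $ c T c R x (top = x).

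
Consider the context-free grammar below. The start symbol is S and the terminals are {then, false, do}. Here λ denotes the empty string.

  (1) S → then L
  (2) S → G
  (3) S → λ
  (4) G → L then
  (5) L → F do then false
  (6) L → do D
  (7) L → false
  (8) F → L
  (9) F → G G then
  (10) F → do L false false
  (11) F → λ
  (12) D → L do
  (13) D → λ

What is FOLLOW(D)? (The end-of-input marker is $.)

FIRST(S) = {λ, do, false, then}  (via G)
FIRST(G) = {do, false}  (via L then)
FIRST(L) = {do, false}  (via F do then false)
FIRST(F) = {λ, do, false}  (via L, G G then)
FIRST(D) = {λ, do, false}  (via L do)
FOLLOW(S) includes $ since S is the start symbol.
FOLLOW(S): S appears on no right-hand side. Thus FOLLOW(S) = {$}.
FOLLOW(G): in S→G, the suffix after G is empty, so FOLLOW(G) ⊇ FOLLOW(S) = {$}; in F→G G then (occurrence 1), G is followed by G then with FIRST {do, false}; in F→G G then (occurrence 2), G is followed by then with FIRST {then}. Thus FOLLOW(G) = {$, do, false, then}.
FOLLOW(F): in L→F do then false, F is followed by do then false with FIRST {do}. Thus FOLLOW(F) = {do}.
FOLLOW(L): in S→then L, the suffix after L is empty, so FOLLOW(L) ⊇ FOLLOW(S) = {$}; in G→L then, L is followed by then with FIRST {then}; in F→L, the suffix after L is empty, so FOLLOW(L) ⊇ FOLLOW(F) = {do}; in F→do L false false, L is followed by false false with FIRST {false}; in D→L do, L is followed by do with FIRST {do}. Thus FOLLOW(L) = {$, do, false, then}.
FOLLOW(D): in L→do D, the suffix after D is empty, so FOLLOW(D) ⊇ FOLLOW(L) = {$, do, false, then}. Thus FOLLOW(D) = {$, do, false, then}.

{$, do, false, then}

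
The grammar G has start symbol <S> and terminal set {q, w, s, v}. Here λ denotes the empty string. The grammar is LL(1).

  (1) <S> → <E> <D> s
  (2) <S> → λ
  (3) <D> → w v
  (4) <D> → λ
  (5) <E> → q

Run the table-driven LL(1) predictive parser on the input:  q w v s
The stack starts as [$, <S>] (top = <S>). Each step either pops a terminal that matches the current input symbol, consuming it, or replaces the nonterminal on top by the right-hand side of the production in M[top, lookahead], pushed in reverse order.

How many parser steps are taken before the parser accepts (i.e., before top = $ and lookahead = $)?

step 1: stack=$ <S>  input=q w v s $  — expand <S> → <E> <D> s
step 2: stack=$ s <D> <E>  input=q w v s $  — expand <E> → q
step 3: stack=$ s <D> q  input=q w v s $  — match q
step 4: stack=$ s <D>  input=w v s $  — expand <D> → w v
step 5: stack=$ s v w  input=w v s $  — match w
step 6: stack=$ s v  input=v s $  — match v
step 7: stack=$ s  input=s $  — match s
Accept reached after 7 steps.

7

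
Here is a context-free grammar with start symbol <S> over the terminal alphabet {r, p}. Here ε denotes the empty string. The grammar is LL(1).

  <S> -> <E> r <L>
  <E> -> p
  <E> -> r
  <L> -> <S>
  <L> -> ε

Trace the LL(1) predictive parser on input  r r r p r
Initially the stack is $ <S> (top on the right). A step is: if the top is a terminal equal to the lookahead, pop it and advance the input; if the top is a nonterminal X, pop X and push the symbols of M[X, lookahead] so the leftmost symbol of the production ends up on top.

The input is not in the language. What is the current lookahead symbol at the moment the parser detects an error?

p

     Stack        Input        Action
  1  $ <S>        r r r p r $  expand <S> -> <E> r <L>
  2  $ <L> r <E>  r r r p r $  expand <E> -> r
  3  $ <L> r r    r r r p r $  match r
  4  $ <L> r      r r p r $    match r
  5  $ <L>        r p r $      expand <L> -> <S>
  6  $ <S>        r p r $      expand <S> -> <E> r <L>
  7  $ <L> r <E>  r p r $      expand <E> -> r
  8  $ <L> r r    r p r $      match r
  9  $ <L> r      p r $        error: top is terminal r but lookahead is p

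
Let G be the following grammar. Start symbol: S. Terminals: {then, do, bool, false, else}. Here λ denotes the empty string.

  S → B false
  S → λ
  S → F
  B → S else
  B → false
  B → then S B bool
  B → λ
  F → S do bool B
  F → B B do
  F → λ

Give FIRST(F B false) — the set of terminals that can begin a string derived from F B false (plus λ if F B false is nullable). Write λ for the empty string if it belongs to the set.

{do, else, false, then}

FIRST(S): from S→B false we get {do, else, false, then}; from S→λ we get {λ}; from S→F we get {λ, do, else, false, then}. So FIRST(S) = {λ, do, else, false, then}.
FIRST(B): from B→S else we get {do, else, false, then}; from B→false we get {false}; from B→then S B bool we get {then}; from B→λ we get {λ}. So FIRST(B) = {λ, do, else, false, then}.
FIRST(F): from F→S do bool B we get {do, else, false, then}; from F→B B do we get {do, else, false, then}; from F→λ we get {λ}. So FIRST(F) = {λ, do, else, false, then}.
FIRST(F B false): take FIRST of each symbol in turn, carrying on past any symbol whose FIRST contains λ; result {do, else, false, then}.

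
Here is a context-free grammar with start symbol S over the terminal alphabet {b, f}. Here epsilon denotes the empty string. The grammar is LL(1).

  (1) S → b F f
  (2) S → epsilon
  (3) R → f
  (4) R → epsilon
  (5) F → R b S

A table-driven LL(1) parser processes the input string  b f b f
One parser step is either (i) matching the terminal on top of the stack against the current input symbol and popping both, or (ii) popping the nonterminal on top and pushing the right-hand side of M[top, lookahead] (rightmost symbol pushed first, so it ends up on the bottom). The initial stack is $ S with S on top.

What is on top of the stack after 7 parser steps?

f

     Stack      Input      Action
  1  $ S        b f b f $  expand S → b F f
  2  $ f F b    b f b f $  match b
  3  $ f F      f b f $    expand F → R b S
  4  $ f S b R  f b f $    expand R → f
  5  $ f S b f  f b f $    match f
  6  $ f S b    b f $      match b
  7  $ f S      f $        expand S → epsilon
Stack after step 7: $ f (top = f).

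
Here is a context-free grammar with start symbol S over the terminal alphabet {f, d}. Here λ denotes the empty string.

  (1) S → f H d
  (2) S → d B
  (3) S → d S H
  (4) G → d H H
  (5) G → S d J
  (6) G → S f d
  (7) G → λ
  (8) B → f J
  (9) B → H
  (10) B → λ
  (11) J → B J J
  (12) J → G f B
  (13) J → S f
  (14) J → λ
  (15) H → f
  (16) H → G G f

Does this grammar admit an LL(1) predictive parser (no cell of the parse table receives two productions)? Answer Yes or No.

FIRST(S) = {d, f}
FIRST(G) = {λ, d, f}
FIRST(B) = {λ, d, f}
FIRST(J) = {λ, d, f}
FIRST(H) = {d, f}
FOLLOW(S) = {$, d, f}
FOLLOW(G) = {d, f}
FOLLOW(B) = {$, d, f}
FOLLOW(J) = {$, d, f}
FOLLOW(H) = {$, d, f}
Cell M[B, d] receives both B → H and B → λ — the grammar is not LL(1).

No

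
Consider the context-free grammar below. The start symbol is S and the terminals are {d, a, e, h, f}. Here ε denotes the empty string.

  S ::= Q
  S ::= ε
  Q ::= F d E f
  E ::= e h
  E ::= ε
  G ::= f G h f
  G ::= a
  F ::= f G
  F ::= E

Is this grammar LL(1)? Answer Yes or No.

Yes

FIRST(S) = {ε, d, e, f}
FIRST(Q) = {d, e, f}
FIRST(E) = {ε, e}
FIRST(G) = {a, f}
FIRST(F) = {ε, e, f}
FOLLOW(S) = {$}
FOLLOW(Q) = {$}
FOLLOW(E) = {d, f}
FOLLOW(G) = {d, h}
FOLLOW(F) = {d}
Each cell of M receives at most one production.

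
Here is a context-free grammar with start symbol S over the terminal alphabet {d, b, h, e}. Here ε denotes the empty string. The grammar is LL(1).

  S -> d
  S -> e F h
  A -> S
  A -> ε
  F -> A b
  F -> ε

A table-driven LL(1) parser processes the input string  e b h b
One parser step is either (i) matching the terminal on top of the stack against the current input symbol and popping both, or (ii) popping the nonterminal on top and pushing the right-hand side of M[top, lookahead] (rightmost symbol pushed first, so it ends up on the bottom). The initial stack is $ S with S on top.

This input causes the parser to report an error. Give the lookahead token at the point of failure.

b

     Stack    Input      Action
  1  $ S      e b h b $  expand S -> e F h
  2  $ h F e  e b h b $  match e
  3  $ h F    b h b $    expand F -> A b
  4  $ h b A  b h b $    expand A -> ε
  5  $ h b    b h b $    match b
  6  $ h      h b $      match h
  7  $        b $        error: stack empty but input remains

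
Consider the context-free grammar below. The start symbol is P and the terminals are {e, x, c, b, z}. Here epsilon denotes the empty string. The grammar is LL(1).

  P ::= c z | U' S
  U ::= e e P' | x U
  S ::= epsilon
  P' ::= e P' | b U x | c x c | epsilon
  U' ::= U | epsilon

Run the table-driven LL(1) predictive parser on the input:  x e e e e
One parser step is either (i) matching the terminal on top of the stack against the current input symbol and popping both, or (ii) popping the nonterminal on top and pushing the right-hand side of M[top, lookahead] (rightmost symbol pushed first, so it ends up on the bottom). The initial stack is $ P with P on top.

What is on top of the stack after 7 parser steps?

step 1: stack=$ P  input=x e e e e $  — expand P ::= U' S
step 2: stack=$ S U'  input=x e e e e $  — expand U' ::= U
step 3: stack=$ S U  input=x e e e e $  — expand U ::= x U
step 4: stack=$ S U x  input=x e e e e $  — match x
step 5: stack=$ S U  input=e e e e $  — expand U ::= e e P'
step 6: stack=$ S P' e e  input=e e e e $  — match e
step 7: stack=$ S P' e  input=e e e $  — match e
Stack after step 7: $ S P' (top = P').

P'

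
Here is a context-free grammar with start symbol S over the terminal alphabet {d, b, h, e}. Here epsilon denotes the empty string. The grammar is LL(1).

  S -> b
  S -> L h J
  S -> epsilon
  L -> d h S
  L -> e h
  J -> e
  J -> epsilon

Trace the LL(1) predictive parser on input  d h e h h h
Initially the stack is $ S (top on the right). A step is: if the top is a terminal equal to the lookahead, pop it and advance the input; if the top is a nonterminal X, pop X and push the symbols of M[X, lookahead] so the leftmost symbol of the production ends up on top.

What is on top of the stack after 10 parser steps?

h

step 1: stack=$ S  input=d h e h h h $  — expand S -> L h J
step 2: stack=$ J h L  input=d h e h h h $  — expand L -> d h S
step 3: stack=$ J h S h d  input=d h e h h h $  — match d
step 4: stack=$ J h S h  input=h e h h h $  — match h
step 5: stack=$ J h S  input=e h h h $  — expand S -> L h J
step 6: stack=$ J h J h L  input=e h h h $  — expand L -> e h
step 7: stack=$ J h J h h e  input=e h h h $  — match e
step 8: stack=$ J h J h h  input=h h h $  — match h
step 9: stack=$ J h J h  input=h h $  — match h
step 10: stack=$ J h J  input=h $  — expand J -> epsilon
Stack after step 10: $ J h (top = h).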